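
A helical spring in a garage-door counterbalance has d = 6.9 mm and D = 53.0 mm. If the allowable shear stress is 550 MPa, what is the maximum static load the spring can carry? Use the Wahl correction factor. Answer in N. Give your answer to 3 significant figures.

C = D/d = 53.0/6.9 = 7.6812
K_W = (4C−1)/(4C−4) + 0.615/C = 29.725/26.725 + 0.0801 = 1.1923
τ_max = K·8FD/(πd³) → F_max = τ_allow·πd³/(8DK)
F_max = 550·π·6.9³/(8·53.0·1.1923) = 5.6762e+05/505.54 = 1122.8 N

1120 N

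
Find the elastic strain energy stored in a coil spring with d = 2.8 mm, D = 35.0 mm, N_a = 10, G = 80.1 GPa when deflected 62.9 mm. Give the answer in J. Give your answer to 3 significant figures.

2.84 J

k = Gd⁴/(8D³N_a) = (80.1×10³)(2.8⁴)/(8·35.0³·10) = 1.4354 N/mm
U = ½kδ² = 0.5 × 1.4354 × 62.9² = 2839.5 N·mm = 2.8395 J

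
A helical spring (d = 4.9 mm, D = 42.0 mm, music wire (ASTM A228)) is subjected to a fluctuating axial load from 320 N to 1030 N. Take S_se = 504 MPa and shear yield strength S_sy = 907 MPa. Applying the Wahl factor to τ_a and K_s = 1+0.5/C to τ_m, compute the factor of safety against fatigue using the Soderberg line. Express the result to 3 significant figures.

C = D/d = 42.0/4.9 = 8.5714; K_W = (4C−1)/(4C−4)+0.615/C = 1.1708; K_s = 1+0.5/C = 1.0583
F_a = (F_max−F_min)/2 = 355 N; F_m = (F_max+F_min)/2 = 675 N
τ_a = K_W·8F_aD/(πd³) = 1.1708 × 322.72 = 377.85 MPa
τ_m = K_s·8F_mD/(πd³) = 1.0583 × 613.63 = 649.42 MPa
Soderberg: 1/n_f = τ_a/S_se + τ_m/S_sy = 377.85/504 + 649.42/907 = 0.74969 + 0.71601 = 1.4657
n_f = 1/1.4657 = 0.6823

0.682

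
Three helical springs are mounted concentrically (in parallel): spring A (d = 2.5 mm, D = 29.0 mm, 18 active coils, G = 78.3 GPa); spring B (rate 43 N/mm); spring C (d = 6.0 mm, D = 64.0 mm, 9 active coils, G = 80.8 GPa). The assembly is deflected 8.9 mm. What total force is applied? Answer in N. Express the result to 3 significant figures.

440 N

k_A = Gd⁴/(8D³N_a) = (78.3×10³)(2.5⁴)/(8·29.0³·18) = 0.87089 N/mm
k_C = Gd⁴/(8D³N_a) = (80.8×10³)(6.0⁴)/(8·64.0³·9) = 5.5481 N/mm
Parallel: k_eq = 0.87089 + 43 + 5.5481 = 49.419 N/mm
F = k_eq·δ = 49.419·8.9 = 439.83 N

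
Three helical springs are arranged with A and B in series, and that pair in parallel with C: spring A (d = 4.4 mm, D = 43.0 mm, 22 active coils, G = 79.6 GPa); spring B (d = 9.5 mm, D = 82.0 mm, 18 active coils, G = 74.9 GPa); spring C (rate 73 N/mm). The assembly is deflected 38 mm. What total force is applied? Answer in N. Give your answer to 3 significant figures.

2840 N

k_A = Gd⁴/(8D³N_a) = (79.6×10³)(4.4⁴)/(8·43.0³·22) = 2.1321 N/mm
k_B = Gd⁴/(8D³N_a) = (74.9×10³)(9.5⁴)/(8·82.0³·18) = 7.6837 N/mm
Springs A,B series: k_AB = 1/(1/2.1321+1/7.6837) = 1.669 N/mm; parallel with C: k_eq = 1.669+73 = 74.669 N/mm
F = k_eq·δ = 74.669·38 = 2837.4 N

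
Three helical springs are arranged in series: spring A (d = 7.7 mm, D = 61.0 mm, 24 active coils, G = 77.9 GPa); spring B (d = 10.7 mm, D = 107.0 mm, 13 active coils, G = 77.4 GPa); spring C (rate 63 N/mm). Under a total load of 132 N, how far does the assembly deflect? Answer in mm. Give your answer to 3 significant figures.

39.7 mm

k_A = Gd⁴/(8D³N_a) = (77.9×10³)(7.7⁴)/(8·61.0³·24) = 6.2836 N/mm
k_B = Gd⁴/(8D³N_a) = (77.4×10³)(10.7⁴)/(8·107.0³·13) = 7.9633 N/mm
Series: 1/k_eq = 1/6.2836 + 1/7.9633 + 1/63 = 0.30059; k_eq = 3.3268 N/mm
δ = F/k_eq = 132/3.3268 = 39.678 mm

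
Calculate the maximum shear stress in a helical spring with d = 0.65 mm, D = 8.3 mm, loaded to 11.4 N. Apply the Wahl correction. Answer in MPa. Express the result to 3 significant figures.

976 MPa

Spring index C = D/d = 8.3/0.65 = 12.7692
K_W = (4C−1)/(4C−4) + 0.615/C = 50.077/47.077 + 0.0482 = 1.1119
τ₀ = 8FD/(πd³) = 8·11.4·8.3/(π·0.65³) = 756.96/0.86276 = 877.37 MPa
τ_max = K·τ₀ = 1.1119 × 877.37 = 975.54 MPa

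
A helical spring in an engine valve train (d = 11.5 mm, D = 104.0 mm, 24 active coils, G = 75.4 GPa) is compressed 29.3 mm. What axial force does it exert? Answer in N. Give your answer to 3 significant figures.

k = Gd⁴/(8D³N_a) = (75.4×10³)(11.5⁴)/(8·104.0³·24) = 6.1061 N/mm
F = k·δ = 6.1061 × 29.3 = 178.91 N

179 N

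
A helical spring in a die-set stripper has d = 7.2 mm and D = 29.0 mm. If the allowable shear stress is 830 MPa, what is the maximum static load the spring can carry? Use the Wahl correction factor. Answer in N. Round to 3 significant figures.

3000 N

C = D/d = 29.0/7.2 = 4.0278
K_W = (4C−1)/(4C−4) + 0.615/C = 15.111/12.111 + 0.1527 = 1.4004
τ_max = K·8FD/(πd³) → F_max = τ_allow·πd³/(8DK)
F_max = 830·π·7.2³/(8·29.0·1.4004) = 9.7325e+05/324.89 = 2995.6 N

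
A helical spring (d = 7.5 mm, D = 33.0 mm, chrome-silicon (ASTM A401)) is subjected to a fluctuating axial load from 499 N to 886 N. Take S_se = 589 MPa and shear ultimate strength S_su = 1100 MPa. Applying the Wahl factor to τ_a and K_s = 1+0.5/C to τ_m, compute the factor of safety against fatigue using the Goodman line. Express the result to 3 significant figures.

4.37

C = D/d = 33.0/7.5 = 4.4000; K_W = (4C−1)/(4C−4)+0.615/C = 1.3604; K_s = 1+0.5/C = 1.1136
F_a = (F_max−F_min)/2 = 193.5 N; F_m = (F_max+F_min)/2 = 692.5 N
τ_a = K_W·8F_aD/(πd³) = 1.3604 × 38.544 = 52.433 MPa
τ_m = K_s·8F_mD/(πd³) = 1.1136 × 137.94 = 153.61 MPa
Goodman: 1/n_f = τ_a/S_se + τ_m/S_su = 52.433/589 + 153.61/1100 = 0.08902 + 0.13965 = 0.22867
n_f = 1/0.22867 = 4.373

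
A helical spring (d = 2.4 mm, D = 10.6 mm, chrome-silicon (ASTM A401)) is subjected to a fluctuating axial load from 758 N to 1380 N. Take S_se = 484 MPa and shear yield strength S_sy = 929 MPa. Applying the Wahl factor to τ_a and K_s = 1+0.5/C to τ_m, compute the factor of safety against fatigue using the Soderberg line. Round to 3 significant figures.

0.238

C = D/d = 10.6/2.4 = 4.4167; K_W = (4C−1)/(4C−4)+0.615/C = 1.3588; K_s = 1+0.5/C = 1.1132
F_a = (F_max−F_min)/2 = 311 N; F_m = (F_max+F_min)/2 = 1069 N
τ_a = K_W·8F_aD/(πd³) = 1.3588 × 607.26 = 825.12 MPa
τ_m = K_s·8F_mD/(πd³) = 1.1132 × 2087.3 = 2323.6 MPa
Soderberg: 1/n_f = τ_a/S_se + τ_m/S_sy = 825.12/484 + 2323.6/929 = 1.70478 + 2.50121 = 4.206
n_f = 1/4.206 = 0.2378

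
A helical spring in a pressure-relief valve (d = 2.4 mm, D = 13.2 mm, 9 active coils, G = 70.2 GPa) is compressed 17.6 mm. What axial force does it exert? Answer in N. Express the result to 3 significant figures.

k = Gd⁴/(8D³N_a) = (70.2×10³)(2.4⁴)/(8·13.2³·9) = 14.065 N/mm
F = k·δ = 14.065 × 17.6 = 247.54 N

248 N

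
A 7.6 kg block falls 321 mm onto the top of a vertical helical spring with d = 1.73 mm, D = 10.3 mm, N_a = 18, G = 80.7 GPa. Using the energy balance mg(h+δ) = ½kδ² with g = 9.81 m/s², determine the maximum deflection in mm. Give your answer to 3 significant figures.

120 mm

k = Gd⁴/(8D³N_a) = (80.7×10³)(1.73⁴)/(8·10.3³·18) = 4.5939 N/mm
W = mg = 7.6 × 9.81 = 74.556 N
½kδ² − Wδ − Wh = 0 → δ = (W + √(W² + 2kWh))/k
δ = (74.556 + √(5558.6 + 219888))/4.5939 = (74.556 + 474.81)/4.5939 = 119.59 mm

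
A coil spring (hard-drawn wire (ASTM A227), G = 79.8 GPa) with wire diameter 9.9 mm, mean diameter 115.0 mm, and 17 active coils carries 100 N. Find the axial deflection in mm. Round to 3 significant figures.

k = Gd⁴/(8D³N_a) = (79.8×10³)(9.9⁴)/(8·115.0³·17) = 3.706 N/mm
δ = F/k = 100 / 3.706 = 26.983 mm

27.0 mm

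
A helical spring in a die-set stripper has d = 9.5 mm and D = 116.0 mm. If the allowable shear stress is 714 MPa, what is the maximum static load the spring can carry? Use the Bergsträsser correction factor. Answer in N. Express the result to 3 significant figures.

C = D/d = 116.0/9.5 = 12.2105
K_B = (4C+2)/(4C−3) = 50.842/45.842 = 1.1091
τ_max = K·8FD/(πd³) → F_max = τ_allow·πd³/(8DK)
F_max = 714·π·9.5³/(8·116.0·1.1091) = 1.9232e+06/1029.2 = 1868.6 N

1870 N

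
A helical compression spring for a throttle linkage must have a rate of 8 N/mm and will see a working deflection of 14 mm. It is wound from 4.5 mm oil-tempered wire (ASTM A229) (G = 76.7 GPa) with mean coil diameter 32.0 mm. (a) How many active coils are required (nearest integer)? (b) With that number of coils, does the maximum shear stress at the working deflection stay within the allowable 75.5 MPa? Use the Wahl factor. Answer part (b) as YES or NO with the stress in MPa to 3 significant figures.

N_a = Gd⁴/(8D³k) = (76.7×10³)(4.5⁴)/(8·32.0³·8) = 15 → N_a = 15
Actual rate k = Gd⁴/(8D³·15) = 7.9986 N/mm
Working load F = kδ = 7.9986·14 = 111.98 N
C = 32.0/4.5 = 7.1111; K_W = (4C−1)/(4C−4)+0.615/C = 1.2092
τ_max = K_W·8FD/(πd³) = 1.2092·100.14 = 121.09 MPa
τ_max > 75.5 MPa → exceeds allowable

(a) 15 coils; (b) NO, τ_max = 121 MPa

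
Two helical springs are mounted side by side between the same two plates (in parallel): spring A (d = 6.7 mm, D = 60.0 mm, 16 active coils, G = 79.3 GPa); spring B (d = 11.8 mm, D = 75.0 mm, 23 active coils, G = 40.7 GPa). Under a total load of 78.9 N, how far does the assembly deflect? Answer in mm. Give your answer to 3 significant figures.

4.95 mm

k_A = Gd⁴/(8D³N_a) = (79.3×10³)(6.7⁴)/(8·60.0³·16) = 5.7797 N/mm
k_B = Gd⁴/(8D³N_a) = (40.7×10³)(11.8⁴)/(8·75.0³·23) = 10.165 N/mm
Parallel: k_eq = 5.7797 + 10.165 = 15.945 N/mm
δ = F/k_eq = 78.9/15.945 = 4.9482 mm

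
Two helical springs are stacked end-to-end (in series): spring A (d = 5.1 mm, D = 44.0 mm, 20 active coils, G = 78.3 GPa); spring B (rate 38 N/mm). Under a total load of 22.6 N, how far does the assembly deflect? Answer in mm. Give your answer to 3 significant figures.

k_A = Gd⁴/(8D³N_a) = (78.3×10³)(5.1⁴)/(8·44.0³·20) = 3.8866 N/mm
Series: 1/k_eq = 1/3.8866 + 1/38 = 0.28361; k_eq = 3.5259 N/mm
δ = F/k_eq = 22.6/3.5259 = 6.4097 mm

6.41 mm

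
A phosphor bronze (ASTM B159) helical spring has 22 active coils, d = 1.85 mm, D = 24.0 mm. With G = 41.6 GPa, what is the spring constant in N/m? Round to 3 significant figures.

k = Gd⁴/(8D³N_a) = (41.6×10³ × 1.85⁴) / (8 × 24.0³ × 22)
  = 487282 / 2.43302e+06 = 0.20028 N/mm = 200.28 N/m

200 N/m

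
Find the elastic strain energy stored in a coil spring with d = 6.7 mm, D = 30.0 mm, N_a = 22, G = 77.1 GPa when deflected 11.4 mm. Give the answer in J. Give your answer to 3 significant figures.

2.12 J

k = Gd⁴/(8D³N_a) = (77.1×10³)(6.7⁴)/(8·30.0³·22) = 32.695 N/mm
U = ½kδ² = 0.5 × 32.695 × 11.4² = 2124.5 N·mm = 2.1245 J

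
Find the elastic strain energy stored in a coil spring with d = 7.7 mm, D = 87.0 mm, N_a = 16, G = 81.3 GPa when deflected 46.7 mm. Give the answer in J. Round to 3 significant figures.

k = Gd⁴/(8D³N_a) = (81.3×10³)(7.7⁴)/(8·87.0³·16) = 3.3907 N/mm
U = ½kδ² = 0.5 × 3.3907 × 46.7² = 3697.3 N·mm = 3.6973 J

3.70 J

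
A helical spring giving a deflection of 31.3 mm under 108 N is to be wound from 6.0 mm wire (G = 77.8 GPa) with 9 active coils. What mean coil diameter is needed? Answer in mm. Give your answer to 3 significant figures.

Required rate k = F/δ = 108/31.3 = 3.4505 N/mm
D = (Gd⁴/(8N_a·k))^(1/3) = (77.8×10³·6.0⁴/(8·9·3.4505))^(1/3)
  = (405857)^(1/3) = 74.0385 mm

74.0 mm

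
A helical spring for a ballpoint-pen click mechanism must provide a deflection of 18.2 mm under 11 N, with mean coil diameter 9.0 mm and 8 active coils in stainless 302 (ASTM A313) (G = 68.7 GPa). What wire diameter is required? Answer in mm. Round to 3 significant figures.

Required rate k = F/δ = 11/18.2 = 0.6044 N/mm
d = (8D³N_a·k / G)^(1/4) = (8·9.0³·8·0.6044 / (68.7×10³))^0.25
  = (0.41046)^0.25 = 0.8004 mm

0.800 mm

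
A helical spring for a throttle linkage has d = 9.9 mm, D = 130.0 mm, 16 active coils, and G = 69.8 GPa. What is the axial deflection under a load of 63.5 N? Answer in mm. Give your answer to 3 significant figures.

26.6 mm

k = Gd⁴/(8D³N_a) = (69.8×10³)(9.9⁴)/(8·130.0³·16) = 2.3843 N/mm
δ = F/k = 63.5 / 2.3843 = 26.633 mm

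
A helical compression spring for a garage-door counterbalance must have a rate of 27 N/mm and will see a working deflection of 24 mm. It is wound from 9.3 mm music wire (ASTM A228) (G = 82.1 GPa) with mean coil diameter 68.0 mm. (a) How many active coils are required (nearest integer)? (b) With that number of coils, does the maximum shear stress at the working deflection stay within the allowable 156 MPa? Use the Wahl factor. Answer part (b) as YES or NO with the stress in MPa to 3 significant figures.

(a) 9 coils; (b) NO, τ_max = 169 MPa

N_a = Gd⁴/(8D³k) = (82.1×10³)(9.3⁴)/(8·68.0³·27) = 9.043 → N_a = 9
Actual rate k = Gd⁴/(8D³·9) = 27.128 N/mm
Working load F = kδ = 27.128·24 = 651.07 N
C = 68.0/9.3 = 7.3118; K_W = (4C−1)/(4C−4)+0.615/C = 1.2029
τ_max = K_W·8FD/(πd³) = 1.2029·140.16 = 168.6 MPa
τ_max > 156 MPa → exceeds allowable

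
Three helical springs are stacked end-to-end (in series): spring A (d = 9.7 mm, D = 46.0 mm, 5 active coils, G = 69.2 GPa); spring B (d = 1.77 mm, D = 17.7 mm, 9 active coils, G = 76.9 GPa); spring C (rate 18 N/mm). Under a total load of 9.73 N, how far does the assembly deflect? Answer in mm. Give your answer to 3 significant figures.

5.75 mm

k_A = Gd⁴/(8D³N_a) = (69.2×10³)(9.7⁴)/(8·46.0³·5) = 157.35 N/mm
k_B = Gd⁴/(8D³N_a) = (76.9×10³)(1.77⁴)/(8·17.7³·9) = 1.8905 N/mm
Series: 1/k_eq = 1/157.35 + 1/1.8905 + 1/18 = 0.59088; k_eq = 1.6924 N/mm
δ = F/k_eq = 9.73/1.6924 = 5.7493 mm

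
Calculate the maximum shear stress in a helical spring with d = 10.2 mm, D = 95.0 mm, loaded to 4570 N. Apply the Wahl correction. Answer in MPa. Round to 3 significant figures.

Spring index C = D/d = 95.0/10.2 = 9.3137
K_W = (4C−1)/(4C−4) + 0.615/C = 36.255/33.255 + 0.0660 = 1.1562
τ₀ = 8FD/(πd³) = 8·4570·95.0/(π·10.2³) = 3.4732e+06/3333.9 = 1041.8 MPa
τ_max = K·τ₀ = 1.1562 × 1041.8 = 1204.6 MPa

1200 MPa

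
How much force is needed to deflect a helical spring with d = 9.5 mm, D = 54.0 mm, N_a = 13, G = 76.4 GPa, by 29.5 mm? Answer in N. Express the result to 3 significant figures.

1120 N

k = Gd⁴/(8D³N_a) = (76.4×10³)(9.5⁴)/(8·54.0³·13) = 37.999 N/mm
F = k·δ = 37.999 × 29.5 = 1121 N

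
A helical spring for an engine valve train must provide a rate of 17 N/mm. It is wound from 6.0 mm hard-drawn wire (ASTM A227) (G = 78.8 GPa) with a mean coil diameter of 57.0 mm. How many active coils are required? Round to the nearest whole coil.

N_a = Gd⁴/(8D³k) = (78.8×10³ × 6.0⁴)/(8 × 57.0³ × 17)
    = 1.02125e+08 / 2.51862e+07 = 4.055 → 4 coils

4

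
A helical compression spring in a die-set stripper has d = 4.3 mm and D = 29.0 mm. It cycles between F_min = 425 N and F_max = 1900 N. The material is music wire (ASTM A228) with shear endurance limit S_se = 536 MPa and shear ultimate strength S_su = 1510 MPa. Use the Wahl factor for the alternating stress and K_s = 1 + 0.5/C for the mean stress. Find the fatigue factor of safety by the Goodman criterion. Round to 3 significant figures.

C = D/d = 29.0/4.3 = 6.7442; K_W = (4C−1)/(4C−4)+0.615/C = 1.2218; K_s = 1+0.5/C = 1.0741
F_a = (F_max−F_min)/2 = 737.5 N; F_m = (F_max+F_min)/2 = 1162.5 N
τ_a = K_W·8F_aD/(πd³) = 1.2218 × 685.01 = 836.91 MPa
τ_m = K_s·8F_mD/(πd³) = 1.0741 × 1079.8 = 1159.8 MPa
Goodman: 1/n_f = τ_a/S_se + τ_m/S_su = 836.91/536 + 1159.8/1510 = 1.56140 + 0.76808 = 2.3295
n_f = 1/2.3295 = 0.4293

0.429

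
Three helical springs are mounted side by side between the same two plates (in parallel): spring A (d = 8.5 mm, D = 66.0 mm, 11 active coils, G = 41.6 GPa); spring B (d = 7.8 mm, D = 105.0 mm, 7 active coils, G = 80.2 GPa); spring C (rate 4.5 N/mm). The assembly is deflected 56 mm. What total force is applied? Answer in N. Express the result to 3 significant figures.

989 N

k_A = Gd⁴/(8D³N_a) = (41.6×10³)(8.5⁴)/(8·66.0³·11) = 8.5833 N/mm
k_B = Gd⁴/(8D³N_a) = (80.2×10³)(7.8⁴)/(8·105.0³·7) = 4.5793 N/mm
Parallel: k_eq = 8.5833 + 4.5793 + 4.5 = 17.663 N/mm
F = k_eq·δ = 17.663·56 = 989.1 N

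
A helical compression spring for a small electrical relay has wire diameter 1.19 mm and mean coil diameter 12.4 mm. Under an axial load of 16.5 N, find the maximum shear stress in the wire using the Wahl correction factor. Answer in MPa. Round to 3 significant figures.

Spring index C = D/d = 12.4/1.19 = 10.4202
K_W = (4C−1)/(4C−4) + 0.615/C = 40.681/37.681 + 0.0590 = 1.1386
τ₀ = 8FD/(πd³) = 8·16.5·12.4/(π·1.19³) = 1636.8/5.2941 = 309.18 MPa
τ_max = K·τ₀ = 1.1386 × 309.18 = 352.04 MPa

352 MPa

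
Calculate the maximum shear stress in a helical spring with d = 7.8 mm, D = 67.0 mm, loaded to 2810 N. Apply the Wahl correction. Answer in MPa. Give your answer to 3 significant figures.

Spring index C = D/d = 67.0/7.8 = 8.5897
K_W = (4C−1)/(4C−4) + 0.615/C = 33.359/30.359 + 0.0716 = 1.1704
τ₀ = 8FD/(πd³) = 8·2810·67.0/(π·7.8³) = 1.50616e+06/1490.8 = 1010.3 MPa
τ_max = K·τ₀ = 1.1704 × 1010.3 = 1182.4 MPa

1180 MPa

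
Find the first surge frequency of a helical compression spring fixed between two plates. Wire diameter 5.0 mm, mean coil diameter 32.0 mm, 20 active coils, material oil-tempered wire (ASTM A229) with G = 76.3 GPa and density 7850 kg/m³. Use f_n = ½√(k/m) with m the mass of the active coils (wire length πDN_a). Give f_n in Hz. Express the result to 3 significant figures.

85.7 Hz

k = Gd⁴/(8D³N_a) = (76.3×10³)(5.0⁴)/(8·32.0³·20) = 9.0957 N/mm = 9095.7 N/m
Wire length L = πDN_a = π·32.0·20 = 2010.6 mm
m = ρ·(πd²/4)·L = 7850 × 19.635×10⁻⁶ m² × 2.0106 m = 0.30991 kg
f_n = ½√(k/m) = 0.5·√(9095.7/0.30991) = 0.5·√(29350) = 85.659 Hz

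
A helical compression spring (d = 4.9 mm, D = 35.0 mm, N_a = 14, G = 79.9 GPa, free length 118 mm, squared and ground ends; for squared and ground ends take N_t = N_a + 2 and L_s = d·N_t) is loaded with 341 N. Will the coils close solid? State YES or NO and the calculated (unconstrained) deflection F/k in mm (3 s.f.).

k = Gd⁴/(8D³N_a) = (79.9×10³)(4.9⁴)/(8·35.0³·14) = 9.592 N/mm
N_t = 16; L_s = 4.9·16 = 78.4 mm; δ_solid = L₀ − L_s = 118 − 78.4 = 39.6 mm
δ = F/k = 341/9.592 = 35.55 mm
δ < δ_solid → spring does not go solid

NO, δ = 35.6 mm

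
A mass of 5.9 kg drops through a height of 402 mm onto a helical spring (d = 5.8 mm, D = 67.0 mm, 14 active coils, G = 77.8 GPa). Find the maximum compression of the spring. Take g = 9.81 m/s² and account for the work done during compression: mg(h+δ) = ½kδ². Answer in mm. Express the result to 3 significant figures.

k = Gd⁴/(8D³N_a) = (77.8×10³)(5.8⁴)/(8·67.0³·14) = 2.6137 N/mm
W = mg = 5.9 × 9.81 = 57.879 N
½kδ² − Wδ − Wh = 0 → δ = (W + √(W² + 2kWh))/k
δ = (57.879 + √(3350 + 121626))/2.6137 = (57.879 + 353.52)/2.6137 = 157.4 mm

157 mm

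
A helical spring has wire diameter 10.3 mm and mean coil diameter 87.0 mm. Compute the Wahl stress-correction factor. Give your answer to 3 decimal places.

C = D/d = 87.0/10.3 = 8.4466
K_W = (4C−1)/(4C−4) + 0.615/C = 32.786/29.786 + 0.0728 = 1.1735

1.174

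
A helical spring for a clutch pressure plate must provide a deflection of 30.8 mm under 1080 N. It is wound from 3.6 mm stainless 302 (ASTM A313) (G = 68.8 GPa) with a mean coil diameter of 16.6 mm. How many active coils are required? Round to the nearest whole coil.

9

Required rate k = F/δ = 1080/30.8 = 35.065 N/mm
N_a = Gd⁴/(8D³k) = (68.8×10³ × 3.6⁴)/(8 × 16.6³ × 35.065)
    = 1.15558e+07 / 1.28318e+06 = 9.006 → 9 coils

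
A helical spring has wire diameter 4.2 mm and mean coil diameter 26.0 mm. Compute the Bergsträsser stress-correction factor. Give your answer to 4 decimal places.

1.2298

C = D/d = 26.0/4.2 = 6.1905
K_B = (4C+2)/(4C−3) = 26.762/21.762 = 1.2298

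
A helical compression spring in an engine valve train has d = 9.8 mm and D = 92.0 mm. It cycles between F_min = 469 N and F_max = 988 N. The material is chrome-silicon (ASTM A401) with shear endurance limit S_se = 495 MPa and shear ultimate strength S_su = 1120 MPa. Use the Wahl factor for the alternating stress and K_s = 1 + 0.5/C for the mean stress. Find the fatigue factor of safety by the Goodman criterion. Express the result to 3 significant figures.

C = D/d = 92.0/9.8 = 9.3878; K_W = (4C−1)/(4C−4)+0.615/C = 1.1549; K_s = 1+0.5/C = 1.0533
F_a = (F_max−F_min)/2 = 259.5 N; F_m = (F_max+F_min)/2 = 728.5 N
τ_a = K_W·8F_aD/(πd³) = 1.1549 × 64.593 = 74.6 MPa
τ_m = K_s·8F_mD/(πd³) = 1.0533 × 181.33 = 190.99 MPa
Goodman: 1/n_f = τ_a/S_se + τ_m/S_su = 74.6/495 + 190.99/1120 = 0.15071 + 0.17053 = 0.32124
n_f = 1/0.32124 = 3.113

3.11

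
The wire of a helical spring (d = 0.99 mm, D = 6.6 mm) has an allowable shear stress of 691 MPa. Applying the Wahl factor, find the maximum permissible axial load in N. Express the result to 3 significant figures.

C = D/d = 6.6/0.99 = 6.6667
K_W = (4C−1)/(4C−4) + 0.615/C = 25.667/22.667 + 0.0923 = 1.2246
τ_max = K·8FD/(πd³) → F_max = τ_allow·πd³/(8DK)
F_max = 691·π·0.99³/(8·6.6·1.2246) = 2106.4/64.659 = 32.576 N

32.6 N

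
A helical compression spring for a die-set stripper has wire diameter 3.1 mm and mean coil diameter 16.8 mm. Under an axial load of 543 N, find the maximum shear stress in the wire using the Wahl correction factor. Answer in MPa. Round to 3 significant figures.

1000 MPa

Spring index C = D/d = 16.8/3.1 = 5.4194
K_W = (4C−1)/(4C−4) + 0.615/C = 20.677/17.677 + 0.1135 = 1.2832
τ₀ = 8FD/(πd³) = 8·543·16.8/(π·3.1³) = 72979.2/93.591 = 779.77 MPa
τ_max = K·τ₀ = 1.2832 × 779.77 = 1000.6 MPa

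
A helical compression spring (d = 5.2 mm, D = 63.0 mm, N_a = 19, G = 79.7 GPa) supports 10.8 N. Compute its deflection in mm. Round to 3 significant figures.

k = Gd⁴/(8D³N_a) = (79.7×10³)(5.2⁴)/(8·63.0³·19) = 1.5332 N/mm
δ = F/k = 10.8 / 1.5332 = 7.044 mm

7.04 mm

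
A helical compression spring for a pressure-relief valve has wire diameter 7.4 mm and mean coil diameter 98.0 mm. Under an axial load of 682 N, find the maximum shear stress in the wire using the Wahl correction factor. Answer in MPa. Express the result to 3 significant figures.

Spring index C = D/d = 98.0/7.4 = 13.2432
K_W = (4C−1)/(4C−4) + 0.615/C = 51.973/48.973 + 0.0464 = 1.1077
τ₀ = 8FD/(πd³) = 8·682·98.0/(π·7.4³) = 534688/1273 = 420.01 MPa
τ_max = K·τ₀ = 1.1077 × 420.01 = 465.24 MPa

465 MPa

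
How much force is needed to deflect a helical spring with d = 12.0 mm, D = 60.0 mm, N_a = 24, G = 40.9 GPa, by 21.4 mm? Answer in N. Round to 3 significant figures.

k = Gd⁴/(8D³N_a) = (40.9×10³)(12.0⁴)/(8·60.0³·24) = 20.45 N/mm
F = k·δ = 20.45 × 21.4 = 437.63 N

438 N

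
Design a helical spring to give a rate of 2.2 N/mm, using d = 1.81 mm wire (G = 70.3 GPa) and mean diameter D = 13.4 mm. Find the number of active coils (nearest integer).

18

N_a = Gd⁴/(8D³k) = (70.3×10³ × 1.81⁴)/(8 × 13.4³ × 2.2)
    = 754518 / 42347.4 = 17.82 → 18 coils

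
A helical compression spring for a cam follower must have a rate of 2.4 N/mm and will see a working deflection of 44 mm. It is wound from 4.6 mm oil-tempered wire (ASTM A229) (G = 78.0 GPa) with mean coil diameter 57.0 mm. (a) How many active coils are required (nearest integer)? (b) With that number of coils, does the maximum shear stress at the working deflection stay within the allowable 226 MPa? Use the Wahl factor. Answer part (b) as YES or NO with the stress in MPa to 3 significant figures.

N_a = Gd⁴/(8D³k) = (78.0×10³)(4.6⁴)/(8·57.0³·2.4) = 9.822 → N_a = 10
Actual rate k = Gd⁴/(8D³·10) = 2.3573 N/mm
Working load F = kδ = 2.3573·44 = 103.72 N
C = 57.0/4.6 = 12.3913; K_W = (4C−1)/(4C−4)+0.615/C = 1.1155
τ_max = K_W·8FD/(πd³) = 1.1155·154.67 = 172.53 MPa
τ_max ≤ 226 MPa → acceptable

(a) 10 coils; (b) YES, τ_max = 173 MPa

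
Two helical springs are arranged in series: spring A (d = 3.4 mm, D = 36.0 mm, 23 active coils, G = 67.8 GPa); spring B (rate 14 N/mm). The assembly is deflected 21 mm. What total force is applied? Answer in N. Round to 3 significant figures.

20.6 N

k_A = Gd⁴/(8D³N_a) = (67.8×10³)(3.4⁴)/(8·36.0³·23) = 1.0554 N/mm
Series: 1/k_eq = 1/1.0554 + 1/14 = 1.0189; k_eq = 0.98142 N/mm
F = k_eq·δ = 0.98142·21 = 20.61 N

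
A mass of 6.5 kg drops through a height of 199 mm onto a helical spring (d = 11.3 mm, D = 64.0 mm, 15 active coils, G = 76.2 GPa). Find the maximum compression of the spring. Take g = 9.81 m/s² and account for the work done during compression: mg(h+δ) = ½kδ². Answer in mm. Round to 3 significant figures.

27.0 mm

k = Gd⁴/(8D³N_a) = (76.2×10³)(11.3⁴)/(8·64.0³·15) = 39.495 N/mm
W = mg = 6.5 × 9.81 = 63.765 N
½kδ² − Wδ − Wh = 0 → δ = (W + √(W² + 2kWh))/k
δ = (63.765 + √(4066 + 1.00234e+06))/39.495 = (63.765 + 1003.2)/39.495 = 27.015 mm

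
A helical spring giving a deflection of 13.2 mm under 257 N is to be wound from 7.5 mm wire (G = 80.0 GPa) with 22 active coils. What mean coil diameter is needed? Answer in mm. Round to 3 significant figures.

Required rate k = F/δ = 257/13.2 = 19.47 N/mm
D = (Gd⁴/(8N_a·k))^(1/3) = (80.0×10³·7.5⁴/(8·22·19.47))^(1/3)
  = (73869.2)^(1/3) = 41.9586 mm

42.0 mm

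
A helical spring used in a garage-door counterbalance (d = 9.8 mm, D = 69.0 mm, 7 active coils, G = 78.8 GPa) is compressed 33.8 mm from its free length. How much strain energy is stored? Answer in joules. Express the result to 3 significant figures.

k = Gd⁴/(8D³N_a) = (78.8×10³)(9.8⁴)/(8·69.0³·7) = 39.509 N/mm
U = ½kδ² = 0.5 × 39.509 × 33.8² = 22568 N·mm = 22.568 J

22.6 J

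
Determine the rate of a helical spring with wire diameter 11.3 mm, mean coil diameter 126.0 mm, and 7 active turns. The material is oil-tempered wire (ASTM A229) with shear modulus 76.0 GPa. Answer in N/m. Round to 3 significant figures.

k = Gd⁴/(8D³N_a) = (76.0×10³ × 11.3⁴) / (8 × 126.0³ × 7)
  = 1.23916e+09 / 1.12021e+08 = 11.062 N/mm = 11062 N/m

11100 N/m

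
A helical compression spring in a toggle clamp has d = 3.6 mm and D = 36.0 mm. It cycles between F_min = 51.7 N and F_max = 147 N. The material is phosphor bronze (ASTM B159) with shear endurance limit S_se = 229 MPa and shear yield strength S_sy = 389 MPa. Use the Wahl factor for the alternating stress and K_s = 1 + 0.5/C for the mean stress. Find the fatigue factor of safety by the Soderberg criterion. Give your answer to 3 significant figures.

C = D/d = 36.0/3.6 = 10.0000; K_W = (4C−1)/(4C−4)+0.615/C = 1.1448; K_s = 1+0.5/C = 1.0500
F_a = (F_max−F_min)/2 = 47.65 N; F_m = (F_max+F_min)/2 = 99.35 N
τ_a = K_W·8F_aD/(πd³) = 1.1448 × 93.626 = 107.19 MPa
τ_m = K_s·8F_mD/(πd³) = 1.0500 × 195.21 = 204.97 MPa
Soderberg: 1/n_f = τ_a/S_se + τ_m/S_sy = 107.19/229 + 204.97/389 = 0.46806 + 0.52692 = 0.99498
n_f = 1/0.99498 = 1.005

1.01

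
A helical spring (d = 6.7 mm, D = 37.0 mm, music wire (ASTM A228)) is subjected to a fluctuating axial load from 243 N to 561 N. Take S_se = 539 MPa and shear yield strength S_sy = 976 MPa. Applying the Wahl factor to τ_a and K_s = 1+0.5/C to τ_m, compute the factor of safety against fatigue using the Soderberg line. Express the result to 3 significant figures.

C = D/d = 37.0/6.7 = 5.5224; K_W = (4C−1)/(4C−4)+0.615/C = 1.2772; K_s = 1+0.5/C = 1.0905
F_a = (F_max−F_min)/2 = 159 N; F_m = (F_max+F_min)/2 = 402 N
τ_a = K_W·8F_aD/(πd³) = 1.2772 × 49.81 = 63.617 MPa
τ_m = K_s·8F_mD/(πd³) = 1.0905 × 125.93 = 137.34 MPa
Soderberg: 1/n_f = τ_a/S_se + τ_m/S_sy = 63.617/539 + 137.34/976 = 0.11803 + 0.14071 = 0.25874
n_f = 1/0.25874 = 3.865

3.86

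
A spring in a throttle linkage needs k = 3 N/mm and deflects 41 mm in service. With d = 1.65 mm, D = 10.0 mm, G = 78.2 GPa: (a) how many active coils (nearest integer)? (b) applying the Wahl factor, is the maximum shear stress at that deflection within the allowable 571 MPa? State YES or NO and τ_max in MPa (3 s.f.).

(a) 24 coils; (b) NO, τ_max = 877 MPa

N_a = Gd⁴/(8D³k) = (78.2×10³)(1.65⁴)/(8·10.0³·3) = 24.15 → N_a = 24
Actual rate k = Gd⁴/(8D³·24) = 3.0188 N/mm
Working load F = kδ = 3.0188·41 = 123.77 N
C = 10.0/1.65 = 6.0606; K_W = (4C−1)/(4C−4)+0.615/C = 1.2497
τ_max = K_W·8FD/(πd³) = 1.2497·701.64 = 876.82 MPa
τ_max > 571 MPa → exceeds allowable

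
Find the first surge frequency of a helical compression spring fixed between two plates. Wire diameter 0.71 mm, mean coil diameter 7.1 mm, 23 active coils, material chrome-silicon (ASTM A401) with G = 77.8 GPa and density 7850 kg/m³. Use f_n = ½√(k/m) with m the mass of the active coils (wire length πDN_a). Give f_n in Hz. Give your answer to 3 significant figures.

217 Hz

k = Gd⁴/(8D³N_a) = (77.8×10³)(0.71⁴)/(8·7.1³·23) = 0.30021 N/mm = 300.21 N/m
Wire length L = πDN_a = π·7.1·23 = 513.02 mm
m = ρ·(πd²/4)·L = 7850 × 0.39592×10⁻⁶ m² × 0.51302 m = 0.0015945 kg
f_n = ½√(k/m) = 0.5·√(300.21/0.0015945) = 0.5·√(1.8828e+05) = 216.96 Hz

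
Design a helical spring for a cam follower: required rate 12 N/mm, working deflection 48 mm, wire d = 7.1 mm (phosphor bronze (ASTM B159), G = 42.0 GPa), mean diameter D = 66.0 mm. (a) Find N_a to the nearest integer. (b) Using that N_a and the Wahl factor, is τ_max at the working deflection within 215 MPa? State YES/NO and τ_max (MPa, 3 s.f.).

N_a = Gd⁴/(8D³k) = (42.0×10³)(7.1⁴)/(8·66.0³·12) = 3.867 → N_a = 4
Actual rate k = Gd⁴/(8D³·4) = 11.601 N/mm
Working load F = kδ = 11.601·48 = 556.86 N
C = 66.0/7.1 = 9.2958; K_W = (4C−1)/(4C−4)+0.615/C = 1.1566
τ_max = K_W·8FD/(πd³) = 1.1566·261.49 = 302.43 MPa
τ_max > 215 MPa → exceeds allowable

(a) 4 coils; (b) NO, τ_max = 302 MPa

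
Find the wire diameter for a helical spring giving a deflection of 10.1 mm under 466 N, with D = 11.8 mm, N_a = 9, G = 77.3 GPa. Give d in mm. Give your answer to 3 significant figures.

Required rate k = F/δ = 466/10.1 = 46.139 N/mm
d = (8D³N_a·k / G)^(1/4) = (8·11.8³·9·46.139 / (77.3×10³))^0.25
  = (70.61)^0.25 = 2.8988 mm

2.90 mm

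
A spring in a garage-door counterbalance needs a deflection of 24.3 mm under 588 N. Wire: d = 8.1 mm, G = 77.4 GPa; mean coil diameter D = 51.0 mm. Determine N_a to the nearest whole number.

Required rate k = F/δ = 588/24.3 = 24.198 N/mm
N_a = Gd⁴/(8D³k) = (77.4×10³ × 8.1⁴)/(8 × 51.0³ × 24.198)
    = 3.33182e+08 / 2.56786e+07 = 12.98 → 13 coils

13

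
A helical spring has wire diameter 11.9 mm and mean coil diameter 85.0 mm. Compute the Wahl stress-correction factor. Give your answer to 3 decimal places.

C = D/d = 85.0/11.9 = 7.1429
K_W = (4C−1)/(4C−4) + 0.615/C = 27.571/24.571 + 0.0861 = 1.2082

1.208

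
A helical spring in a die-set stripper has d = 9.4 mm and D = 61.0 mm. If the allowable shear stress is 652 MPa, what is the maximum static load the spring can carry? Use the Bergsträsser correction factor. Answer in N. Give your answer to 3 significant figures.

C = D/d = 61.0/9.4 = 6.4894
K_B = (4C+2)/(4C−3) = 27.957/22.957 = 1.2178
τ_max = K·8FD/(πd³) → F_max = τ_allow·πd³/(8DK)
F_max = 652·π·9.4³/(8·61.0·1.2178) = 1.7013e+06/594.28 = 2862.8 N

2860 N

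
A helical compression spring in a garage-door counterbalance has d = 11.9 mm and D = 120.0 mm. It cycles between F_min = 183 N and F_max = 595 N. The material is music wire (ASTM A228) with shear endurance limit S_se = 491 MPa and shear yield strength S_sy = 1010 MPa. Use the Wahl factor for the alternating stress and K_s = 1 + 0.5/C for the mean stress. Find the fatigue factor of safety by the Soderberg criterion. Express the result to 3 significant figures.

C = D/d = 120.0/11.9 = 10.0840; K_W = (4C−1)/(4C−4)+0.615/C = 1.1435; K_s = 1+0.5/C = 1.0496
F_a = (F_max−F_min)/2 = 206 N; F_m = (F_max+F_min)/2 = 389 N
τ_a = K_W·8F_aD/(πd³) = 1.1435 × 37.355 = 42.717 MPa
τ_m = K_s·8F_mD/(πd³) = 1.0496 × 70.539 = 74.037 MPa
Soderberg: 1/n_f = τ_a/S_se + τ_m/S_sy = 42.717/491 + 74.037/1010 = 0.08700 + 0.07330 = 0.1603
n_f = 1/0.1603 = 6.238

6.24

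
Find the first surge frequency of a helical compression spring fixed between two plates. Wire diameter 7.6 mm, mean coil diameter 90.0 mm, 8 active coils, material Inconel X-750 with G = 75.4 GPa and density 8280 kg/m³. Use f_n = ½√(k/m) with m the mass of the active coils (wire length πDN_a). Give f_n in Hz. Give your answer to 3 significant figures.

39.8 Hz

k = Gd⁴/(8D³N_a) = (75.4×10³)(7.6⁴)/(8·90.0³·8) = 5.3916 N/mm = 5391.6 N/m
Wire length L = πDN_a = π·90.0·8 = 2261.9 mm
m = ρ·(πd²/4)·L = 8280 × 45.365×10⁻⁶ m² × 2.2619 m = 0.84963 kg
f_n = ½√(k/m) = 0.5·√(5391.6/0.84963) = 0.5·√(6345.8) = 39.83 Hz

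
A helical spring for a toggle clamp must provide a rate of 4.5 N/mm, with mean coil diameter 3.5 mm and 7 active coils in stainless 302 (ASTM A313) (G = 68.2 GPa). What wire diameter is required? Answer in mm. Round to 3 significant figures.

0.631 mm

d = (8D³N_a·k / G)^(1/4) = (8·3.5³·7·4.5 / (68.2×10³))^0.25
  = (0.15842)^0.25 = 0.6309 mm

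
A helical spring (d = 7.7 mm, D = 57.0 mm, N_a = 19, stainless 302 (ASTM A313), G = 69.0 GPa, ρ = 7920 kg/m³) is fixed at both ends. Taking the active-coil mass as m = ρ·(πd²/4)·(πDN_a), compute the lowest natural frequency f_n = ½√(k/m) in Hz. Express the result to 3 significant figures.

k = Gd⁴/(8D³N_a) = (69.0×10³)(7.7⁴)/(8·57.0³·19) = 8.6168 N/mm = 8616.8 N/m
Wire length L = πDN_a = π·57.0·19 = 3402.3 mm
m = ρ·(πd²/4)·L = 7920 × 46.566×10⁻⁶ m² × 3.4023 m = 1.2548 kg
f_n = ½√(k/m) = 0.5·√(8616.8/1.2548) = 0.5·√(6867) = 41.434 Hz

41.4 Hz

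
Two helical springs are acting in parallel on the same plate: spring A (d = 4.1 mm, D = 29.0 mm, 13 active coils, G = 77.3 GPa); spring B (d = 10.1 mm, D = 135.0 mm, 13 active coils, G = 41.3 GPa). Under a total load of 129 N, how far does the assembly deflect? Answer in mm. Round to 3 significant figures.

12.5 mm

k_A = Gd⁴/(8D³N_a) = (77.3×10³)(4.1⁴)/(8·29.0³·13) = 8.6117 N/mm
k_B = Gd⁴/(8D³N_a) = (41.3×10³)(10.1⁴)/(8·135.0³·13) = 1.6796 N/mm
Parallel: k_eq = 8.6117 + 1.6796 = 10.291 N/mm
δ = F/k_eq = 129/10.291 = 12.535 mm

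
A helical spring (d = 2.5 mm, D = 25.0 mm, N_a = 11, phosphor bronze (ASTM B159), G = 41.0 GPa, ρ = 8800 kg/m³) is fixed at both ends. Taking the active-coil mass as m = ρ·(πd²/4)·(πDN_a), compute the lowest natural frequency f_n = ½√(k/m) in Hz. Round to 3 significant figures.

k = Gd⁴/(8D³N_a) = (41.0×10³)(2.5⁴)/(8·25.0³·11) = 1.1648 N/mm = 1164.8 N/m
Wire length L = πDN_a = π·25.0·11 = 863.94 mm
m = ρ·(πd²/4)·L = 8800 × 4.9087×10⁻⁶ m² × 0.86394 m = 0.037319 kg
f_n = ½√(k/m) = 0.5·√(1164.8/0.037319) = 0.5·√(31211) = 88.333 Hz

88.3 Hz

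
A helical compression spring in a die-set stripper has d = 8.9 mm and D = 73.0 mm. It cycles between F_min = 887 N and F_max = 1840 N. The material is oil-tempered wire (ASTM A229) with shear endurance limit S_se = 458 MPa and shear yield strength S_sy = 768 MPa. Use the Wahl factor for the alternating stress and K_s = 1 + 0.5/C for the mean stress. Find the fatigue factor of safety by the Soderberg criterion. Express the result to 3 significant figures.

C = D/d = 73.0/8.9 = 8.2022; K_W = (4C−1)/(4C−4)+0.615/C = 1.1791; K_s = 1+0.5/C = 1.0610
F_a = (F_max−F_min)/2 = 476.5 N; F_m = (F_max+F_min)/2 = 1363.5 N
τ_a = K_W·8F_aD/(πd³) = 1.1791 × 125.65 = 148.15 MPa
τ_m = K_s·8F_mD/(πd³) = 1.0610 × 359.54 = 381.46 MPa
Soderberg: 1/n_f = τ_a/S_se + τ_m/S_sy = 148.15/458 + 381.46/768 = 0.32348 + 0.49669 = 0.82017
n_f = 1/0.82017 = 1.219

1.22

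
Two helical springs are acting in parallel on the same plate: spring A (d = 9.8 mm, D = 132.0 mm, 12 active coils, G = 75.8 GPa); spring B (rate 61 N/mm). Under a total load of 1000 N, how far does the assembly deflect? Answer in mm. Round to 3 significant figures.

k_A = Gd⁴/(8D³N_a) = (75.8×10³)(9.8⁴)/(8·132.0³·12) = 3.1665 N/mm
Parallel: k_eq = 3.1665 + 61 = 64.167 N/mm
δ = F/k_eq = 1000/64.167 = 15.584 mm

15.6 mm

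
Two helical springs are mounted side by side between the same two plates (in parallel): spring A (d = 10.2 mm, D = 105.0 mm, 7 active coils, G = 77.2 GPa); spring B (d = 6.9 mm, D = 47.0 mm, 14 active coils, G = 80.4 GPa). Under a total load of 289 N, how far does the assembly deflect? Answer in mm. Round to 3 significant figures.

k_A = Gd⁴/(8D³N_a) = (77.2×10³)(10.2⁴)/(8·105.0³·7) = 12.89 N/mm
k_B = Gd⁴/(8D³N_a) = (80.4×10³)(6.9⁴)/(8·47.0³·14) = 15.673 N/mm
Parallel: k_eq = 12.89 + 15.673 = 28.563 N/mm
δ = F/k_eq = 289/28.563 = 10.118 mm

10.1 mm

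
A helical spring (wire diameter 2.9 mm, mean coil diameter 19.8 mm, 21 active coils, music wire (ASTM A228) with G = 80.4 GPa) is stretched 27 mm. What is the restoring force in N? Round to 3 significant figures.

118 N

k = Gd⁴/(8D³N_a) = (80.4×10³)(2.9⁴)/(8·19.8³·21) = 4.3606 N/mm
F = k·δ = 4.3606 × 27 = 117.74 N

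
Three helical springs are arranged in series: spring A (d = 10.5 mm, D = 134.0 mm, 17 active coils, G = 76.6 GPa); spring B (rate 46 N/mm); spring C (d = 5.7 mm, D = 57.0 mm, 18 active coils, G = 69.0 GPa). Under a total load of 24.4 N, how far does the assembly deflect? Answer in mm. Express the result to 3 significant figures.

k_A = Gd⁴/(8D³N_a) = (76.6×10³)(10.5⁴)/(8·134.0³·17) = 2.8453 N/mm
k_C = Gd⁴/(8D³N_a) = (69.0×10³)(5.7⁴)/(8·57.0³·18) = 2.7313 N/mm
Series: 1/k_eq = 1/2.8453 + 1/46 + 1/2.7313 = 0.73932; k_eq = 1.3526 N/mm
δ = F/k_eq = 24.4/1.3526 = 18.04 mm

18.0 mm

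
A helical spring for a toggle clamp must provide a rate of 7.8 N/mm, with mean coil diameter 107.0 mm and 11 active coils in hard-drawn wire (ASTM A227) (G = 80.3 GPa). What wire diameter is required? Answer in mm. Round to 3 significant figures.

10.1 mm

d = (8D³N_a·k / G)^(1/4) = (8·107.0³·11·7.8 / (80.3×10³))^0.25
  = (10472)^0.25 = 10.1159 mm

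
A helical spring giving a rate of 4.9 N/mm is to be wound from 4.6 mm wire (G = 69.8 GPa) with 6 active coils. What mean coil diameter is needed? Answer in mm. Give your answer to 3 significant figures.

D = (Gd⁴/(8N_a·k))^(1/3) = (69.8×10³·4.6⁴/(8·6·4.9))^(1/3)
  = (132877)^(1/3) = 51.0289 mm

51.0 mm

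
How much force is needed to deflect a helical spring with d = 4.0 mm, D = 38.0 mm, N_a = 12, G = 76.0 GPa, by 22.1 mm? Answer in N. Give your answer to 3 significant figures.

k = Gd⁴/(8D³N_a) = (76.0×10³)(4.0⁴)/(8·38.0³·12) = 3.6934 N/mm
F = k·δ = 3.6934 × 22.1 = 81.625 N

81.6 N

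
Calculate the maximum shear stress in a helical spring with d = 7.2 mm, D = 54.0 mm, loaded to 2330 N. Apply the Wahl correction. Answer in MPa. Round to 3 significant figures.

Spring index C = D/d = 54.0/7.2 = 7.5000
K_W = (4C−1)/(4C−4) + 0.615/C = 29.000/26.000 + 0.0820 = 1.1974
τ₀ = 8FD/(πd³) = 8·2330·54.0/(π·7.2³) = 1.00656e+06/1172.6 = 858.41 MPa
τ_max = K·τ₀ = 1.1974 × 858.41 = 1027.8 MPa

1030 MPa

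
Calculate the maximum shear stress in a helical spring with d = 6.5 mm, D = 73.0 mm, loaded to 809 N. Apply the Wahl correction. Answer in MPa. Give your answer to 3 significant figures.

Spring index C = D/d = 73.0/6.5 = 11.2308
K_W = (4C−1)/(4C−4) + 0.615/C = 43.923/40.923 + 0.0548 = 1.1281
τ₀ = 8FD/(πd³) = 8·809·73.0/(π·6.5³) = 472456/862.76 = 547.61 MPa
τ_max = K·τ₀ = 1.1281 × 547.61 = 617.74 MPa

618 MPa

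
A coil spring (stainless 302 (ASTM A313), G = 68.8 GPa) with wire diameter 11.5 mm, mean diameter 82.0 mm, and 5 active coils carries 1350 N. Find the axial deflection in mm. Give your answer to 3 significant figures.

k = Gd⁴/(8D³N_a) = (68.8×10³)(11.5⁴)/(8·82.0³·5) = 54.56 N/mm
δ = F/k = 1350 / 54.56 = 24.743 mm

24.7 mm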